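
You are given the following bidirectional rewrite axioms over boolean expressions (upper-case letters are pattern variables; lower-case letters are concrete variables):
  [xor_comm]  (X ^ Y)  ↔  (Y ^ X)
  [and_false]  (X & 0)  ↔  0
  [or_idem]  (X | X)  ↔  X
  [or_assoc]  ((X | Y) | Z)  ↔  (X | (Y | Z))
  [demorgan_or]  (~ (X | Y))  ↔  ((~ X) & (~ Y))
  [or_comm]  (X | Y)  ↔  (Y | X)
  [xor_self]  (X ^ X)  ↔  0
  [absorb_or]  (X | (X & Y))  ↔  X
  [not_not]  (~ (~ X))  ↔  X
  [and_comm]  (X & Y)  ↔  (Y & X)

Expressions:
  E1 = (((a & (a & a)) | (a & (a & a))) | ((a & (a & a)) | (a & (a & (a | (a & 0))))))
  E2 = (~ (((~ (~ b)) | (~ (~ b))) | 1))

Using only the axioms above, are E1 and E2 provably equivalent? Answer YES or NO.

Every axiom is a valid identity, so a rewrite proof would force E1 and E2 to agree under every assignment.
At a=1, b=0: E1 = 1 but E2 = 0; they differ, so no derivation exists.

NO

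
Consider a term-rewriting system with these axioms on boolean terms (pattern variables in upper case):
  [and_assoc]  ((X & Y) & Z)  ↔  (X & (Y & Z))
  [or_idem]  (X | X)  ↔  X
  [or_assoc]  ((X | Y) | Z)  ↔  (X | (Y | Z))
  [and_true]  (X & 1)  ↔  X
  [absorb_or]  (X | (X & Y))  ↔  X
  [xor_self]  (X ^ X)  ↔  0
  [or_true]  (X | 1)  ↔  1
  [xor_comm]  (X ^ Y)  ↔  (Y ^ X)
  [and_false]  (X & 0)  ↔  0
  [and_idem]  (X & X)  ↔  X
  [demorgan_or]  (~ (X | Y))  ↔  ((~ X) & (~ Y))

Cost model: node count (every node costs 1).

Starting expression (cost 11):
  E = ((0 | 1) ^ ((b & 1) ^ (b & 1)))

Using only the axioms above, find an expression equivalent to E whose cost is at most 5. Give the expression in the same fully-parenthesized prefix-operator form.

(1 ^ (b ^ b))   [cost 5]

(1) (0 | 1)  =[or_true →]=  1    ⊢ (1 ^ ((b & 1) ^ (b & 1)))
(2) (b & 1)  =[and_true →]=  b    ⊢ (1 ^ (b ^ (b & 1)))
(3) (b & 1)  =[and_true →]=  b    ⊢ cost 5, within 5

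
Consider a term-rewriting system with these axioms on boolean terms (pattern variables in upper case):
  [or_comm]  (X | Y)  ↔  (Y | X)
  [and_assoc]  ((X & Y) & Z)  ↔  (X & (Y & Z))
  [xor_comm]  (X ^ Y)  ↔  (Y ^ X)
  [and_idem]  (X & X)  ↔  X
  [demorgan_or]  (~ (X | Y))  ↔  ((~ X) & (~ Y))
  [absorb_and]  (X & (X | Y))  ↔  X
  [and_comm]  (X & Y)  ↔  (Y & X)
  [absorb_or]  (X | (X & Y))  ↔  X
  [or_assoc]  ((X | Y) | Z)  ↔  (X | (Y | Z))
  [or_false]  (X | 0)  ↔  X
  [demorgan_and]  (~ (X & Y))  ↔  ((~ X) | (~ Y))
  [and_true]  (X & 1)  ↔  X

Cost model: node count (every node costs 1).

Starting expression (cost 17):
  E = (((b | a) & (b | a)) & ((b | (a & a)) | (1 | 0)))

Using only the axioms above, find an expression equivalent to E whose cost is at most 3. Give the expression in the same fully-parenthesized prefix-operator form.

step 1: and_idem (→) rewrites (a & a) into a, now (((b | a) & (b | a)) & ((b | a) | (1 | 0)))
step 2: or_false (→) rewrites (1 | 0) into 1, now (((b | a) & (b | a)) & ((b | a) | 1))
step 3: and_idem (→) rewrites ((b | a) & (b | a)) into (b | a), now ((b | a) & ((b | a) | 1))
step 4: absorb_and (→) rewrites ((b | a) & ((b | a) | 1)) into (b | a), reaching cost 3 (bound 3)

(b | a)   [cost 3]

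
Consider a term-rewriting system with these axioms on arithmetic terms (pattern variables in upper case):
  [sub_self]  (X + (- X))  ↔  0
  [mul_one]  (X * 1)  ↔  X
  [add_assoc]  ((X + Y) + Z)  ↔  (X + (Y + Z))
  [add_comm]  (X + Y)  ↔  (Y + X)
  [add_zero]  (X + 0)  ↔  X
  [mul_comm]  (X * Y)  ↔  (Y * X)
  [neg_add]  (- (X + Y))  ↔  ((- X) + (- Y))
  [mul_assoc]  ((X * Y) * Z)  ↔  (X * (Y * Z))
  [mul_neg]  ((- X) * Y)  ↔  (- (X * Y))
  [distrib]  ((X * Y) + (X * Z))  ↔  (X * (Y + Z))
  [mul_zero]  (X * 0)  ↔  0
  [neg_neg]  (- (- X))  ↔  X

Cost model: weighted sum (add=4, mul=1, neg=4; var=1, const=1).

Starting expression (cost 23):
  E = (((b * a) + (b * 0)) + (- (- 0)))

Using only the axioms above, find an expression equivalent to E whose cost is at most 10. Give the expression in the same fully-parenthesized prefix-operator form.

step 1: neg_neg (→) rewrites (- (- 0)) into 0, now (((b * a) + (b * 0)) + 0)
step 2: mul_comm (→) rewrites (b * a) into (a * b), now (((a * b) + (b * 0)) + 0)
step 3: add_zero (→) rewrites (((a * b) + (b * 0)) + 0) into ((a * b) + (b * 0)), reaching cost 10 (bound 10)

((a * b) + (b * 0))   [cost 10]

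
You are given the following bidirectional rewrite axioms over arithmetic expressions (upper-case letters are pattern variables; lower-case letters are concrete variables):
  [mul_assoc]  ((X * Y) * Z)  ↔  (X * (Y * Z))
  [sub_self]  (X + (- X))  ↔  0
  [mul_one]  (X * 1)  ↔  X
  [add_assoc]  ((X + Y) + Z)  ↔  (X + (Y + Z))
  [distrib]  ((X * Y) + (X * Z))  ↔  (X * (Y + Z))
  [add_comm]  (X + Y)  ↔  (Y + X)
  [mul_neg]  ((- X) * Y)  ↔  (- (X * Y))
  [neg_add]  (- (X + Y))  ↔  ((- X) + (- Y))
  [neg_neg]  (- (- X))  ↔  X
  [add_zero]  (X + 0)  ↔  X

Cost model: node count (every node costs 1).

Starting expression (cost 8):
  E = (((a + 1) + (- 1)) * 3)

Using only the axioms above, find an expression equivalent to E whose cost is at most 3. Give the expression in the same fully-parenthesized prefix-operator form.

(a * 3)   [cost 3]

step 1: add_assoc (→) rewrites ((a + 1) + (- 1)) into (a + (1 + (- 1))), now ((a + (1 + (- 1))) * 3)
step 2: sub_self (→) rewrites (1 + (- 1)) into 0, now ((a + 0) * 3)
step 3: add_zero (→) rewrites (a + 0) into a, reaching cost 3 (bound 3)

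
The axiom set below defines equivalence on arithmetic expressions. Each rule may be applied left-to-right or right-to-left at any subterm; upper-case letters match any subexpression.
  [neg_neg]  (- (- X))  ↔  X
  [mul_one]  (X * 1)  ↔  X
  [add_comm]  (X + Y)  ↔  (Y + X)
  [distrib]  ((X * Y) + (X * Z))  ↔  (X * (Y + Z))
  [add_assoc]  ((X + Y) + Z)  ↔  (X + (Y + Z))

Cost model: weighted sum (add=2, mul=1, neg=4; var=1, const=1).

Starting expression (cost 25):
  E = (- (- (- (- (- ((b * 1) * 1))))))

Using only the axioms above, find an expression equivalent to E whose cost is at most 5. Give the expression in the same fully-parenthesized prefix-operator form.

(- b)   [cost 5]

1. [neg_neg →] (- (- (- (- (- ((b * 1) * 1))))))  →  (- (- (- ((b * 1) * 1))))
2. [neg_neg →] (- (- ((b * 1) * 1)))  →  ((b * 1) * 1);  E = (- ((b * 1) * 1))
3. [mul_one →] (b * 1)  →  b;  E = (- (b * 1))
4. [mul_one →] (b * 1)  →  b;  cost 5 ≤ 5, done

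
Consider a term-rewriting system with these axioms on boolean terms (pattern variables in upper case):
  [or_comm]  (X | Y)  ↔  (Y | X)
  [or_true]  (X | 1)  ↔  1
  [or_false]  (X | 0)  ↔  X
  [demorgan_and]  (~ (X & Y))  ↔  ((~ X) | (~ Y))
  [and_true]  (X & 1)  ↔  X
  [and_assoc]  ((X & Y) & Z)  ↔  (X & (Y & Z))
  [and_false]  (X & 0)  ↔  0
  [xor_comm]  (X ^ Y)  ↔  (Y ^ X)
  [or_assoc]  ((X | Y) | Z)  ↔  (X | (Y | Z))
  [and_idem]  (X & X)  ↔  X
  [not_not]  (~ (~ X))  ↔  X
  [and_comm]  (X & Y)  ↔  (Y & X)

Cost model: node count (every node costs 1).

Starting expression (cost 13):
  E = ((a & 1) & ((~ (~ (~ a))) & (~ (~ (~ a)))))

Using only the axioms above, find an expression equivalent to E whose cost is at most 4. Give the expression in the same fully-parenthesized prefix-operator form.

step 1: and_idem (→) rewrites ((~ (~ (~ a))) & (~ (~ (~ a)))) into (~ (~ (~ a))), now ((a & 1) & (~ (~ (~ a))))
step 2: and_true (→) rewrites (a & 1) into a, now (a & (~ (~ (~ a))))
step 3: not_not (→) rewrites (~ (~ (~ a))) into (~ a), reaching cost 4 (bound 4)

(a & (~ a))   [cost 4]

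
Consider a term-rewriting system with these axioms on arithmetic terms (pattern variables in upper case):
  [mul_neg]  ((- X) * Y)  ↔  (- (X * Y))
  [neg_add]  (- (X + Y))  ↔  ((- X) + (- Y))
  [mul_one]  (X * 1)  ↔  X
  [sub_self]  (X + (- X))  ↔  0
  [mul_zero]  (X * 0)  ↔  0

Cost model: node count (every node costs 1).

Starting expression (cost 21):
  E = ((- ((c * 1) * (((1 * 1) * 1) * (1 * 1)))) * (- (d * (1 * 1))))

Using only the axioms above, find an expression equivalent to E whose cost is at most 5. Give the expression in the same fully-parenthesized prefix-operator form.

step 1: mul_one (→) rewrites (1 * 1) into 1, now ((- ((c * 1) * ((1 * 1) * (1 * 1)))) * (- (d * (1 * 1))))
step 2: mul_one (→) rewrites (1 * 1) into 1, now ((- ((c * 1) * ((1 * 1) * 1))) * (- (d * (1 * 1))))
step 3: mul_one (→) rewrites (1 * 1) into 1, now ((- ((c * 1) * ((1 * 1) * 1))) * (- (d * 1)))
step 4: mul_one (→) rewrites (1 * 1) into 1, now ((- ((c * 1) * (1 * 1))) * (- (d * 1)))
step 5: mul_one (→) rewrites (c * 1) into c, now ((- (c * (1 * 1))) * (- (d * 1)))
step 6: mul_one (→) rewrites (1 * 1) into 1, now ((- (c * 1)) * (- (d * 1)))
step 7: mul_one (→) rewrites (d * 1) into d, now ((- (c * 1)) * (- d))
step 8: mul_one (→) rewrites (c * 1) into c, reaching cost 5 (bound 5)

((- c) * (- d))   [cost 5]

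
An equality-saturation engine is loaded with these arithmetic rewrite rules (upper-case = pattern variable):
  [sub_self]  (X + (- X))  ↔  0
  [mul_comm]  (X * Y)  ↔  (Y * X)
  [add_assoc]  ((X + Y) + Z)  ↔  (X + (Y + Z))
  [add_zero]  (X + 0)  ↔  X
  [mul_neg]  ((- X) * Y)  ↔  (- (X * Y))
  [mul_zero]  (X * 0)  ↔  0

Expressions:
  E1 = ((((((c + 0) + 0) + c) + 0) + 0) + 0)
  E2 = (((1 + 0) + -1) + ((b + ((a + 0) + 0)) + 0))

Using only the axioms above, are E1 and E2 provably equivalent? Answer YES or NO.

NO

Every axiom is a valid identity, so a rewrite proof would force E1 and E2 to agree under every assignment.
At a=0, b=0, c=1: E1 = 2 but E2 = 0; they differ, so no derivation exists.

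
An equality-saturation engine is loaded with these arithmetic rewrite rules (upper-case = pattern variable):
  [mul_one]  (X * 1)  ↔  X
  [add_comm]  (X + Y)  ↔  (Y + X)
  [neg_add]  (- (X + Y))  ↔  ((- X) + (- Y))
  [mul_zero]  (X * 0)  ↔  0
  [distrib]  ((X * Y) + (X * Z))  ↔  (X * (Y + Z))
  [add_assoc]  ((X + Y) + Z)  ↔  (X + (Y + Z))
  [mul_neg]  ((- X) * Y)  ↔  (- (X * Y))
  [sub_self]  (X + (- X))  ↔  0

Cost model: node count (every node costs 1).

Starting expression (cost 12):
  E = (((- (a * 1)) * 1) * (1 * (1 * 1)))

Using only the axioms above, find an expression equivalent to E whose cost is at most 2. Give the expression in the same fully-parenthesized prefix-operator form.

(- a)   [cost 2]

step 1: mul_one (→) rewrites (a * 1) into a, now (((- a) * 1) * (1 * (1 * 1)))
step 2: mul_one (→) rewrites ((- a) * 1) into (- a), now ((- a) * (1 * (1 * 1)))
step 3: mul_one (→) rewrites (1 * 1) into 1, now ((- a) * (1 * 1))
step 4: mul_one (→) rewrites (1 * 1) into 1, now ((- a) * 1)
step 5: mul_neg (→) rewrites ((- a) * 1) into (- (a * 1))
step 6: mul_one (→) rewrites (a * 1) into a, reaching cost 2 (bound 2)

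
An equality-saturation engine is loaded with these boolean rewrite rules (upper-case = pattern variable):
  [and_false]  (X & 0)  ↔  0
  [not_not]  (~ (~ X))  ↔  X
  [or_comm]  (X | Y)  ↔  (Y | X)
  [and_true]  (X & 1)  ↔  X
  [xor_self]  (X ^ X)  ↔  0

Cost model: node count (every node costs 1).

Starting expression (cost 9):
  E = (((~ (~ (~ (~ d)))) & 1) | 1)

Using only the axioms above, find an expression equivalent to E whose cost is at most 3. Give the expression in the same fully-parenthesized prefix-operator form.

(1 | d)   [cost 3]

1. [not_not →] (~ (~ d))  →  d;  E = (((~ (~ d)) & 1) | 1)
2. [and_true →] ((~ (~ d)) & 1)  →  (~ (~ d));  E = ((~ (~ d)) | 1)
3. [or_comm →] ((~ (~ d)) | 1)  →  (1 | (~ (~ d)))
4. [not_not →] (~ (~ d))  →  d;  cost 3 ≤ 3, done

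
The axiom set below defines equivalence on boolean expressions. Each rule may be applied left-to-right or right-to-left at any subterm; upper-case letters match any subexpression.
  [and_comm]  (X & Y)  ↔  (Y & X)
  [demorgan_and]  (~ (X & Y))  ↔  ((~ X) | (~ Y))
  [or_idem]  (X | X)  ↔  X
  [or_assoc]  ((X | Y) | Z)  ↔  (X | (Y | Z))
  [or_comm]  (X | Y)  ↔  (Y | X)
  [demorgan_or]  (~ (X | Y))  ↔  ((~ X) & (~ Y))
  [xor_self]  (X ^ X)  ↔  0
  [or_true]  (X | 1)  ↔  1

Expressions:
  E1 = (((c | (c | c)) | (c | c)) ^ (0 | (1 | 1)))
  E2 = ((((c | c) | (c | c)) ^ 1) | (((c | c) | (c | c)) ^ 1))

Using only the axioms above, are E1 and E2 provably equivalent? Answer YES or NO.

YES

step 1: or_idem (→) rewrites (c | c) into c, now (((c | c) | (c | c)) ^ (0 | (1 | 1)))
step 2: or_idem (→) rewrites (c | c) into c, now ((c | (c | c)) ^ (0 | (1 | 1)))
step 3: or_idem (→) rewrites (1 | 1) into 1, now ((c | (c | c)) ^ (0 | 1))
step 4: or_idem (→) rewrites (c | c) into c, now ((c | c) ^ (0 | 1))
step 5: or_idem (→) rewrites (c | c) into c, now (c ^ (0 | 1))
step 6: or_true (→) rewrites (0 | 1) into 1, now (c ^ 1)
step 7: or_idem (←) rewrites c into (c | c), now ((c | c) ^ 1)
step 8: or_idem (←) rewrites c into (c | c), now (((c | c) | c) ^ 1)
step 9: or_comm (→) rewrites ((c | c) | c) into (c | (c | c)), now ((c | (c | c)) ^ 1)
step 10: or_idem (←) rewrites c into (c | c), now (((c | c) | (c | c)) ^ 1)
step 11: or_idem (←) rewrites (((c | c) | (c | c)) ^ 1) into ((((c | c) | (c | c)) ^ 1) | (((c | c) | (c | c)) ^ 1)), which is E2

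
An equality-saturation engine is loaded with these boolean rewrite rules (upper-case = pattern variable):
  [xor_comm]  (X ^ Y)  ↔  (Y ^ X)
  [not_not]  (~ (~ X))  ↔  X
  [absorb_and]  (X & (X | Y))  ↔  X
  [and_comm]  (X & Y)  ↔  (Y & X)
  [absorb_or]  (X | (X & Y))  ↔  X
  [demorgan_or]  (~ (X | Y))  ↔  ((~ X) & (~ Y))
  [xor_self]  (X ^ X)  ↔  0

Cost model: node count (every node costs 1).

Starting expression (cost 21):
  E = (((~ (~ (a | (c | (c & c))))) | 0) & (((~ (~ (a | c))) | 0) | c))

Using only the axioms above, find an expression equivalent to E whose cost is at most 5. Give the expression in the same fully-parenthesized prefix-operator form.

((a | c) | 0)   [cost 5]

step 1: absorb_or (→) rewrites (c | (c & c)) into c, now (((~ (~ (a | c))) | 0) & (((~ (~ (a | c))) | 0) | c))
step 2: absorb_and (→) rewrites (((~ (~ (a | c))) | 0) & (((~ (~ (a | c))) | 0) | c)) into ((~ (~ (a | c))) | 0)
step 3: not_not (→) rewrites (~ (~ (a | c))) into (a | c), reaching cost 5 (bound 5)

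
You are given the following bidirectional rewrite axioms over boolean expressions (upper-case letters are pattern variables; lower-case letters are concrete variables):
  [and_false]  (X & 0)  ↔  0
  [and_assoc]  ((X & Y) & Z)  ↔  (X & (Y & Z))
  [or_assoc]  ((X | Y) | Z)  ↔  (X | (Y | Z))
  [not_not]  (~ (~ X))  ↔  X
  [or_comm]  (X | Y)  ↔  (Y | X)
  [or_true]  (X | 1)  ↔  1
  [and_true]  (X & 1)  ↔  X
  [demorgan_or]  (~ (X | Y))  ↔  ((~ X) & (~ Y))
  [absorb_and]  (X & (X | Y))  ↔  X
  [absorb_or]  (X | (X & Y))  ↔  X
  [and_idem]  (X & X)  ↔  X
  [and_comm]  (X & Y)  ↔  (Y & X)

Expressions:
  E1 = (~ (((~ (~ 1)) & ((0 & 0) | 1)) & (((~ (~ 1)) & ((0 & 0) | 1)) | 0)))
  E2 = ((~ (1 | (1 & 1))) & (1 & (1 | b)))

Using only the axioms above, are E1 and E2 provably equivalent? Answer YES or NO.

YES

1. [absorb_and →] (((~ (~ 1)) & ((0 & 0) | 1)) & (((~ (~ 1)) & ((0 & 0) | 1)) | 0))  →  ((~ (~ 1)) & ((0 & 0) | 1));  E1 = (~ ((~ (~ 1)) & ((0 & 0) | 1)))
2. [and_idem →] (0 & 0)  →  0;  E1 = (~ ((~ (~ 1)) & (0 | 1)))
3. [or_true →] (0 | 1)  →  1;  E1 = (~ ((~ (~ 1)) & 1))
4. [and_true →] ((~ (~ 1)) & 1)  →  (~ (~ 1));  E1 = (~ (~ (~ 1)))
5. [not_not →] (~ (~ (~ 1)))  →  (~ 1)
6. [and_true ←] (~ 1)  →  ((~ 1) & 1)
7. [absorb_and ←] 1  →  (1 & (1 | b));  E1 = ((~ 1) & (1 & (1 | b)))
8. [absorb_or ←] 1  →  (1 | (1 & 1));  this is E2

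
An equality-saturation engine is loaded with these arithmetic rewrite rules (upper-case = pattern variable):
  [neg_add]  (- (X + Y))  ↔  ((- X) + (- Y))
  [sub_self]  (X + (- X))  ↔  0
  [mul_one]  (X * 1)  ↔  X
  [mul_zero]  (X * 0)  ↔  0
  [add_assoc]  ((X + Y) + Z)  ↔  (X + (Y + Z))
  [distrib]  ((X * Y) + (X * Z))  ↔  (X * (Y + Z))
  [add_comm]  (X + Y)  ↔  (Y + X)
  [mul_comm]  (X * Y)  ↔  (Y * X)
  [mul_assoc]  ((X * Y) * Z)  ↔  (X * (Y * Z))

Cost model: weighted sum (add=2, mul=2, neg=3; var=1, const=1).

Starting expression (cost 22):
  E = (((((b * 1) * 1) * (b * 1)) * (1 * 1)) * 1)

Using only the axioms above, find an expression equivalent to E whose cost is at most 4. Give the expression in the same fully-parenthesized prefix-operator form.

(b * b)   [cost 4]

1. [mul_one →] (b * 1)  →  b;  E = ((((b * 1) * (b * 1)) * (1 * 1)) * 1)
2. [mul_one →] (1 * 1)  →  1;  E = ((((b * 1) * (b * 1)) * 1) * 1)
3. [mul_one →] ((((b * 1) * (b * 1)) * 1) * 1)  →  (((b * 1) * (b * 1)) * 1)
4. [mul_one →] (((b * 1) * (b * 1)) * 1)  →  ((b * 1) * (b * 1))
5. [mul_one →] (b * 1)  →  b;  E = (b * (b * 1))
6. [mul_one →] (b * 1)  →  b;  cost 4 ≤ 4, done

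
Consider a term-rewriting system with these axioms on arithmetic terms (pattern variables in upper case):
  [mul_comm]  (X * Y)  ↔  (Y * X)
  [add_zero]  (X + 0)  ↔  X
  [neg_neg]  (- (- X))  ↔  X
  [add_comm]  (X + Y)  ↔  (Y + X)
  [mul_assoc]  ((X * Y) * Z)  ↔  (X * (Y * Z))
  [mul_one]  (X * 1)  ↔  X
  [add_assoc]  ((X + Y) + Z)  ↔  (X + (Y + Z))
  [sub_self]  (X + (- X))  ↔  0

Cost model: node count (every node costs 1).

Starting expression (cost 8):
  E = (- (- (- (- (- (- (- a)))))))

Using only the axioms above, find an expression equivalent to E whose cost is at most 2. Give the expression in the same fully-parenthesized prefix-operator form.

(- a)   [cost 2]

(1) (- (- (- (- (- (- a))))))  =[neg_neg →]=  (- (- (- (- a))))    ⊢ (- (- (- (- (- a)))))
(2) (- (- (- a)))  =[neg_neg →]=  (- a)    ⊢ (- (- (- a)))
(3) (- (- a))  =[neg_neg →]=  a    ⊢ cost 2, within 2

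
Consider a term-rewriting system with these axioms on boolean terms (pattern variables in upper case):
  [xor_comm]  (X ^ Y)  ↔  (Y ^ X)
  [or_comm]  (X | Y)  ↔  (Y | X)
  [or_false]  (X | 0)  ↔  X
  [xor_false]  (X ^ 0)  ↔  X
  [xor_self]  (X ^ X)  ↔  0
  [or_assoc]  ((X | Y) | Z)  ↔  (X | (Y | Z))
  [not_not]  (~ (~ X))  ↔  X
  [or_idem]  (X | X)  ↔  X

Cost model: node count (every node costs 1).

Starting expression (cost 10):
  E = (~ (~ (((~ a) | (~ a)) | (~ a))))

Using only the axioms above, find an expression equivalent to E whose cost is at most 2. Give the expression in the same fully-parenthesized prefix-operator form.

(1) ((~ a) | (~ a))  =[or_idem →]=  (~ a)    ⊢ (~ (~ ((~ a) | (~ a))))
(2) ((~ a) | (~ a))  =[or_idem →]=  (~ a)    ⊢ (~ (~ (~ a)))
(3) (~ (~ a))  =[not_not →]=  a    ⊢ cost 2, within 2

(~ a)   [cost 2]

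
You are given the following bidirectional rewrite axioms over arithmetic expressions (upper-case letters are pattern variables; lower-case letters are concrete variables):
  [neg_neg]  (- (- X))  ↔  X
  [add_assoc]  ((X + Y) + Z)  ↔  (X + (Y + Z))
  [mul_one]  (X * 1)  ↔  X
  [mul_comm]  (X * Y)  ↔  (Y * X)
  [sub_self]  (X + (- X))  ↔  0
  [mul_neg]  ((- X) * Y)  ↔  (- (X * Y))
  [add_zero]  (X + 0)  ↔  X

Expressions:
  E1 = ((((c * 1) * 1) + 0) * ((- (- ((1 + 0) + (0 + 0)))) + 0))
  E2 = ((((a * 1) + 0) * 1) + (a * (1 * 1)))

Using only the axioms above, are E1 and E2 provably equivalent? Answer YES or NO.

The axioms are sound identities: if E1 ↔* E2 then E1 and E2 evaluate identically under any assignment.
Under a=0, c=1: E1 evaluates to 1, E2 to 0. Distinct ⇒ no rewrite sequence connects them.

NO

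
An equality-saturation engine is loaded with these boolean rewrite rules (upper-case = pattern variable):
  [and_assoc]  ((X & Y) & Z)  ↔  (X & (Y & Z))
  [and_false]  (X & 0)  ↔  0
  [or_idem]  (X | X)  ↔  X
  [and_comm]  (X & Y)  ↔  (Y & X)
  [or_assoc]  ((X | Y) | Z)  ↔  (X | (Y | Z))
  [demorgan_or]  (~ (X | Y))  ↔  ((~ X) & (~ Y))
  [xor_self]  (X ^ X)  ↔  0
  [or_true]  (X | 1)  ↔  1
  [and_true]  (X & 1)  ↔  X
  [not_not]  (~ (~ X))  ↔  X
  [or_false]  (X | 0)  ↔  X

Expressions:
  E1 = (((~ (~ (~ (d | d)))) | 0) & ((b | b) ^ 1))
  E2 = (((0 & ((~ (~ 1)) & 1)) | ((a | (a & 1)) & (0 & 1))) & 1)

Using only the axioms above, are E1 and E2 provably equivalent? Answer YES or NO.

NO

Every axiom is a valid identity, so a rewrite proof would force E1 and E2 to agree under every assignment.
At a=0, b=0, d=0: E1 = 1 but E2 = 0; they differ, so no derivation exists.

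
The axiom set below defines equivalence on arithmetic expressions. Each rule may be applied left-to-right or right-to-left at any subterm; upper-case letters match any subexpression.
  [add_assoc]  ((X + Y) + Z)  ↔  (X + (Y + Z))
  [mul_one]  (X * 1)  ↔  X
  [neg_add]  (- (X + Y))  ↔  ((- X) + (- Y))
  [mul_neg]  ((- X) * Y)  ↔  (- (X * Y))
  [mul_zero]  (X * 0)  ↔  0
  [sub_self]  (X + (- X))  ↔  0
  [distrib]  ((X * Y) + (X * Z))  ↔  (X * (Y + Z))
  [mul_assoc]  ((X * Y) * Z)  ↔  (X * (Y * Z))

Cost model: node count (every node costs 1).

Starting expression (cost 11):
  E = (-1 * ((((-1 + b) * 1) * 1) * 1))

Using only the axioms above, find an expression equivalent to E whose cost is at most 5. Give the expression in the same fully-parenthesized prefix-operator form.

(1) (((-1 + b) * 1) * 1)  =[mul_one →]=  ((-1 + b) * 1)    ⊢ (-1 * (((-1 + b) * 1) * 1))
(2) ((-1 + b) * 1)  =[mul_one →]=  (-1 + b)    ⊢ (-1 * ((-1 + b) * 1))
(3) ((-1 + b) * 1)  =[mul_one →]=  (-1 + b)    ⊢ cost 5, within 5

(-1 * (-1 + b))   [cost 5]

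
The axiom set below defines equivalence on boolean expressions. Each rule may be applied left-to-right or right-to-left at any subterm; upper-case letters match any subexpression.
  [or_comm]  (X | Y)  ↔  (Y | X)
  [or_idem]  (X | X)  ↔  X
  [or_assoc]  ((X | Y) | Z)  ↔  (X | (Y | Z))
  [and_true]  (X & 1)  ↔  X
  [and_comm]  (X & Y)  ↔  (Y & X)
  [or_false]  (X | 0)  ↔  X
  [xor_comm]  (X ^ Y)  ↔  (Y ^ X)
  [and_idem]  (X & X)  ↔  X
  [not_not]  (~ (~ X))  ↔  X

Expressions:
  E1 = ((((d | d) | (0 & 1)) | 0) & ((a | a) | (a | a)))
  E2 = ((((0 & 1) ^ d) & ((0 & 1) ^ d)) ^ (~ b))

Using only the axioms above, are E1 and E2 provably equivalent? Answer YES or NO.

NO

The axioms are sound identities: if E1 ↔* E2 then E1 and E2 evaluate identically under any assignment.
Under a=0, b=0, d=0: E1 evaluates to 0, E2 to 1. Distinct ⇒ no rewrite sequence connects them.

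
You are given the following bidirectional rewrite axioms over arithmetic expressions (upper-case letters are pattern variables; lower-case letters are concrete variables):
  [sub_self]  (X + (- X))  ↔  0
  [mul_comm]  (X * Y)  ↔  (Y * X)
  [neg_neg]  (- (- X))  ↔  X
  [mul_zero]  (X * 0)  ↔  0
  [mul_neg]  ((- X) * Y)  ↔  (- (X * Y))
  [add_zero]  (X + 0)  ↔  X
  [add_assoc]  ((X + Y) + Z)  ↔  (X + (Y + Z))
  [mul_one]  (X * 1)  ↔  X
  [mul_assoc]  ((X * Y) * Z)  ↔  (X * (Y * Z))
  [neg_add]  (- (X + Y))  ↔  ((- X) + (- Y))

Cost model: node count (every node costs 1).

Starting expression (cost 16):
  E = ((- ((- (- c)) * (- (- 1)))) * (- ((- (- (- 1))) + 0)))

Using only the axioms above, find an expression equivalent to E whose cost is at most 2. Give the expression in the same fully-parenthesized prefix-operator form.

(- c)   [cost 2]

(1) ((- (- (- 1))) + 0)  =[add_zero →]=  (- (- (- 1)))    ⊢ ((- ((- (- c)) * (- (- 1)))) * (- (- (- (- 1)))))
(2) (- (- 1))  =[neg_neg →]=  1    ⊢ ((- ((- (- c)) * 1)) * (- (- (- (- 1)))))
(3) (- (- c))  =[neg_neg →]=  c    ⊢ ((- (c * 1)) * (- (- (- (- 1)))))
(4) (- (- (- (- 1))))  =[neg_neg →]=  (- (- 1))    ⊢ ((- (c * 1)) * (- (- 1)))
(5) (- (- 1))  =[neg_neg →]=  1    ⊢ ((- (c * 1)) * 1)
(6) ((- (c * 1)) * 1)  =[mul_one →]=  (- (c * 1))
(7) (c * 1)  =[mul_one →]=  c    ⊢ cost 2, within 2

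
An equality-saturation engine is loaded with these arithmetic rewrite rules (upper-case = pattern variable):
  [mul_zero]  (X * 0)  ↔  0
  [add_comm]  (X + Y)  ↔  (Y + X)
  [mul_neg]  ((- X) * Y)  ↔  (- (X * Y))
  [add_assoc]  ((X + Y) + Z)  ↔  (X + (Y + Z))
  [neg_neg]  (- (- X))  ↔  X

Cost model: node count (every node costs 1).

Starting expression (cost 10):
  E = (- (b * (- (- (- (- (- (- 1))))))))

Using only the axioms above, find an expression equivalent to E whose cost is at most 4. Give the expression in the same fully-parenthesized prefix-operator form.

(1) (- (- (- (- (- (- 1))))))  =[neg_neg →]=  (- (- (- (- 1))))    ⊢ (- (b * (- (- (- (- 1))))))
(2) (- (- (- 1)))  =[neg_neg →]=  (- 1)    ⊢ (- (b * (- (- 1))))
(3) (- (- 1))  =[neg_neg →]=  1    ⊢ cost 4, within 4

(- (b * 1))   [cost 4]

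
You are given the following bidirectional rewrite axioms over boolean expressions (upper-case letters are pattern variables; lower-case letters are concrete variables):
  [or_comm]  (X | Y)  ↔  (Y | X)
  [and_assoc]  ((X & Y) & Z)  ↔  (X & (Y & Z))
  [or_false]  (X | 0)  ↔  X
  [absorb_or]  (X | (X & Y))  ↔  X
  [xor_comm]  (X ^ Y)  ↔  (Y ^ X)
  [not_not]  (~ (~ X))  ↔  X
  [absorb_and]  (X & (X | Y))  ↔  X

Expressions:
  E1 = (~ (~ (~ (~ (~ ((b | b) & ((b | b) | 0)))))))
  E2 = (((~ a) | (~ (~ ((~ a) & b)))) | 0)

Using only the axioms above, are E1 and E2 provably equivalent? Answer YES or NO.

NO

All listed rules preserve value, hence provable equivalence implies equal values everywhere; look for a separating assignment.
a=0, b=1 gives E1 ↦ 0, E2 ↦ 1; values differ ⇒ not provably equivalent.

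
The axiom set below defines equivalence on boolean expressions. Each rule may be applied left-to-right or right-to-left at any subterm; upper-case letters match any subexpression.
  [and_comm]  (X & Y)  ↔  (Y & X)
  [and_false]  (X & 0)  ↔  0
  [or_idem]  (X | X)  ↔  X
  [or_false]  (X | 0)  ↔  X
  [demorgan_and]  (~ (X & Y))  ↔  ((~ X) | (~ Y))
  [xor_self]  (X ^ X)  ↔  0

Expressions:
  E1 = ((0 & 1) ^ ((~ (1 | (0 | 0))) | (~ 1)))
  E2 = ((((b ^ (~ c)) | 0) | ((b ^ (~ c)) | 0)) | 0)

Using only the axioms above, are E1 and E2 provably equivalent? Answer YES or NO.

NO

Every axiom is a valid identity, so a rewrite proof would force E1 and E2 to agree under every assignment.
At b=0, c=0: E1 = 0 but E2 = 1; they differ, so no derivation exists.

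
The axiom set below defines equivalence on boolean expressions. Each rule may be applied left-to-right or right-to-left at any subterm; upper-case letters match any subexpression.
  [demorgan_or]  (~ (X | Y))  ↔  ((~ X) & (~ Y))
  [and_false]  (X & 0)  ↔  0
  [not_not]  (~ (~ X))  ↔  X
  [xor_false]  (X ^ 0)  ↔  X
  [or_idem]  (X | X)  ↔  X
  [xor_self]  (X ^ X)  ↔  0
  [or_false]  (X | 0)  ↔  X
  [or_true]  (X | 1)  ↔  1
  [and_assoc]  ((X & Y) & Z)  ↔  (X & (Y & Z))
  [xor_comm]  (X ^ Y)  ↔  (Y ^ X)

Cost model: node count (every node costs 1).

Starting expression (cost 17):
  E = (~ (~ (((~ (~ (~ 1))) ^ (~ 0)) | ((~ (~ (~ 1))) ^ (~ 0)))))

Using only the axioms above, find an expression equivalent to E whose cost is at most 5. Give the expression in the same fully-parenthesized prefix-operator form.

((~ 1) ^ (~ 0))   [cost 5]

(1) (~ (~ (((~ (~ (~ 1))) ^ (~ 0)) | ((~ (~ (~ 1))) ^ (~ 0)))))  =[not_not →]=  (((~ (~ (~ 1))) ^ (~ 0)) | ((~ (~ (~ 1))) ^ (~ 0)))
(2) (((~ (~ (~ 1))) ^ (~ 0)) | ((~ (~ (~ 1))) ^ (~ 0)))  =[or_idem →]=  ((~ (~ (~ 1))) ^ (~ 0))
(3) (~ (~ (~ 1)))  =[not_not →]=  (~ 1)    ⊢ cost 5, within 5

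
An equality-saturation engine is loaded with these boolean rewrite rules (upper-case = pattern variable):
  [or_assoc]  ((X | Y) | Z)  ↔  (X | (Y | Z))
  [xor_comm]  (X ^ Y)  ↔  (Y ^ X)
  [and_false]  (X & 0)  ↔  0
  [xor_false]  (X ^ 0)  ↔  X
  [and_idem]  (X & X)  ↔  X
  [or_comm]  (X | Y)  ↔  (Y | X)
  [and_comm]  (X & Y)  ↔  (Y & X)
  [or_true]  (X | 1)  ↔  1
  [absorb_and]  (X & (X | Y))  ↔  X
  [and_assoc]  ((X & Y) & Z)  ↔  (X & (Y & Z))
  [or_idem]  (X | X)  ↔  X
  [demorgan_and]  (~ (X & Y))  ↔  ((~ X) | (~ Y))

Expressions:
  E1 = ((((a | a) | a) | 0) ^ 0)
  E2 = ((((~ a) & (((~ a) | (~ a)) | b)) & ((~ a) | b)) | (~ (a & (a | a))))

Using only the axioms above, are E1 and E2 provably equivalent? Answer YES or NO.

NO

All listed rules preserve value, hence provable equivalence implies equal values everywhere; look for a separating assignment.
a=0, b=0 gives E1 ↦ 0, E2 ↦ 1; values differ ⇒ not provably equivalent.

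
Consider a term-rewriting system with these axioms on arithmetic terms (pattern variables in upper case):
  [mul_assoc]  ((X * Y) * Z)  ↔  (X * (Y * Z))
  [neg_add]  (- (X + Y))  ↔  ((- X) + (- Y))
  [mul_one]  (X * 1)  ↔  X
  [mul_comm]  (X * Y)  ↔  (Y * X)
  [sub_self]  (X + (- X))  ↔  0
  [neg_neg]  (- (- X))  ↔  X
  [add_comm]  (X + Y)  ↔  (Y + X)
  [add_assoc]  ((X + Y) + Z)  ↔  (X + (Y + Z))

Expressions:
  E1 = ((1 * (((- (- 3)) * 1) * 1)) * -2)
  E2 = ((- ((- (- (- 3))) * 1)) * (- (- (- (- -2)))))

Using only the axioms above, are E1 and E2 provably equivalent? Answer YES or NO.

YES

1. [neg_neg →] (- (- 3))  →  3;  E1 = ((1 * ((3 * 1) * 1)) * -2)
2. [mul_one →] (3 * 1)  →  3;  E1 = ((1 * (3 * 1)) * -2)
3. [mul_comm →] (1 * (3 * 1))  →  ((3 * 1) * 1);  E1 = (((3 * 1) * 1) * -2)
4. [mul_assoc →] (((3 * 1) * 1) * -2)  →  ((3 * 1) * (1 * -2))
5. [mul_one →] (3 * 1)  →  3;  E1 = (3 * (1 * -2))
6. [mul_comm →] (1 * -2)  →  (-2 * 1);  E1 = (3 * (-2 * 1))
7. [mul_one →] (-2 * 1)  →  -2;  E1 = (3 * -2)
8. [neg_neg ←] -2  →  (- (- -2));  E1 = (3 * (- (- -2)))
9. [neg_neg ←] -2  →  (- (- -2));  E1 = (3 * (- (- (- (- -2)))))
10. [neg_neg ←] 3  →  (- (- 3));  E1 = ((- (- 3)) * (- (- (- (- -2)))))
11. [mul_one ←] (- 3)  →  ((- 3) * 1);  E1 = ((- ((- 3) * 1)) * (- (- (- (- -2)))))
12. [neg_neg ←] (- 3)  →  (- (- (- 3)));  this is E2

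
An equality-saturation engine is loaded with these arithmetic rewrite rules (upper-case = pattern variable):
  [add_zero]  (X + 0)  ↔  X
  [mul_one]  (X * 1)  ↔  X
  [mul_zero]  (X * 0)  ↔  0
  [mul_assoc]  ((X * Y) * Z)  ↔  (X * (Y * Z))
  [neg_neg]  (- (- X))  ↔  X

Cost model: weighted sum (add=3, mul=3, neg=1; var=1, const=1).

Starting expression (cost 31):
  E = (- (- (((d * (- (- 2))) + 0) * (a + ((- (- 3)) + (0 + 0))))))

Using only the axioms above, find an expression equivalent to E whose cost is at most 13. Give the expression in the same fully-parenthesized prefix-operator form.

((d * 2) * (a + 3))   [cost 13]

(1) (- (- (((d * (- (- 2))) + 0) * (a + ((- (- 3)) + (0 + 0))))))  =[neg_neg →]=  (((d * (- (- 2))) + 0) * (a + ((- (- 3)) + (0 + 0))))
(2) (0 + 0)  =[add_zero →]=  0    ⊢ (((d * (- (- 2))) + 0) * (a + ((- (- 3)) + 0)))
(3) ((d * (- (- 2))) + 0)  =[add_zero →]=  (d * (- (- 2)))    ⊢ ((d * (- (- 2))) * (a + ((- (- 3)) + 0)))
(4) ((- (- 3)) + 0)  =[add_zero →]=  (- (- 3))    ⊢ ((d * (- (- 2))) * (a + (- (- 3))))
(5) (- (- 2))  =[neg_neg →]=  2    ⊢ ((d * 2) * (a + (- (- 3))))
(6) (- (- 3))  =[neg_neg →]=  3    ⊢ cost 13, within 13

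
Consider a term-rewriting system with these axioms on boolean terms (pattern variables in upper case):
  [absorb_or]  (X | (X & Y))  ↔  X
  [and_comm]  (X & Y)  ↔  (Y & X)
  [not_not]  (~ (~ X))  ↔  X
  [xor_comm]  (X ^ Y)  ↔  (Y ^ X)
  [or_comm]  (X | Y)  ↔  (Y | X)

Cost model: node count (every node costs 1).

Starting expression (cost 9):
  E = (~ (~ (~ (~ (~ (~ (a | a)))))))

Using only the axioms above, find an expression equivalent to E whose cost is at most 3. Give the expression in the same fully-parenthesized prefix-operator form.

(a | a)   [cost 3]

step 1: not_not (→) rewrites (~ (~ (a | a))) into (a | a), now (~ (~ (~ (~ (a | a)))))
step 2: not_not (→) rewrites (~ (~ (~ (a | a)))) into (~ (a | a)), now (~ (~ (a | a)))
step 3: not_not (→) rewrites (~ (~ (a | a))) into (a | a), reaching cost 3 (bound 3)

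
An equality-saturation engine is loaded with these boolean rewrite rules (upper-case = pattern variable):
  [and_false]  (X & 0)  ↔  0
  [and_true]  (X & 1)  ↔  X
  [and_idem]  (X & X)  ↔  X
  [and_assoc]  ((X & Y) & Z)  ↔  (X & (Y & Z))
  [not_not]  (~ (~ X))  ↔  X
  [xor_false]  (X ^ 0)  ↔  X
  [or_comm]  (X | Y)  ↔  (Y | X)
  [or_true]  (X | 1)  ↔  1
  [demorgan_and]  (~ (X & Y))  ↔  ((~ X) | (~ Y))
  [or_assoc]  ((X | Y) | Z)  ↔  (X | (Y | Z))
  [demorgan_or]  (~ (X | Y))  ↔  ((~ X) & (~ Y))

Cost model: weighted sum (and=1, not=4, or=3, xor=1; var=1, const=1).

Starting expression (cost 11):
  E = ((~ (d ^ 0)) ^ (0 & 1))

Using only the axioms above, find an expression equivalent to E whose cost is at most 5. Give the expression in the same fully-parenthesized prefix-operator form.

1. [xor_false →] (d ^ 0)  →  d;  E = ((~ d) ^ (0 & 1))
2. [and_true →] (0 & 1)  →  0;  E = ((~ d) ^ 0)
3. [xor_false →] ((~ d) ^ 0)  →  (~ d);  cost 5 ≤ 5, done

(~ d)   [cost 5]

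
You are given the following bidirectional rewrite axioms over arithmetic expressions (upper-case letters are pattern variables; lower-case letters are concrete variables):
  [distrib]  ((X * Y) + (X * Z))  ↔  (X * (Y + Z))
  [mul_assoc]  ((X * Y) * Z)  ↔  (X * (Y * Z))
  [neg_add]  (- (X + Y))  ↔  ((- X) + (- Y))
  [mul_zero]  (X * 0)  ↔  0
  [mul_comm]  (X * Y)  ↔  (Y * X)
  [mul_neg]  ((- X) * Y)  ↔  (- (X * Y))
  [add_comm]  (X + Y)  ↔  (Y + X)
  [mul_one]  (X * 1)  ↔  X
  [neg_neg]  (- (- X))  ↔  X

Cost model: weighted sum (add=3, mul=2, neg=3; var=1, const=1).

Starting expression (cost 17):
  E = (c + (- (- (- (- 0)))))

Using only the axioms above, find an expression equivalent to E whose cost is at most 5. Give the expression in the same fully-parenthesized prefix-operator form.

(c + 0)   [cost 5]

1. [neg_neg →] (- (- (- (- 0))))  →  (- (- 0));  E = (c + (- (- 0)))
2. [neg_neg →] (- (- 0))  →  0;  cost 5 ≤ 5, done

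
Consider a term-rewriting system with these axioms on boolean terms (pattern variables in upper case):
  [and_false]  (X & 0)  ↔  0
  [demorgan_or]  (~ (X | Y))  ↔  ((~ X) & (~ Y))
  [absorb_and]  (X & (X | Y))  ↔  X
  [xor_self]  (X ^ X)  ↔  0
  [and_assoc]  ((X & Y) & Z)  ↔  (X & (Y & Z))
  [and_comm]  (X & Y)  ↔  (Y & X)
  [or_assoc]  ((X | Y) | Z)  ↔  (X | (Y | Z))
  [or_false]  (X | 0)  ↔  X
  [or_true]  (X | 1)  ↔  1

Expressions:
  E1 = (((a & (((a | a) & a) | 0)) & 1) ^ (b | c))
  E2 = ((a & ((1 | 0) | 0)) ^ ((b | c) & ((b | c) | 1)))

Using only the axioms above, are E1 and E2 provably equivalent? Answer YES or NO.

(1) ((a | a) & a)  =[and_comm →]=  (a & (a | a))    ⊢ (((a & ((a & (a | a)) | 0)) & 1) ^ (b | c))
(2) (a & (a | a))  =[absorb_and →]=  a    ⊢ (((a & (a | 0)) & 1) ^ (b | c))
(3) (a & (a | 0))  =[absorb_and →]=  a    ⊢ ((a & 1) ^ (b | c))
(4) 1  =[or_false ←]=  (1 | 0)    ⊢ ((a & (1 | 0)) ^ (b | c))
(5) (1 | 0)  =[or_false ←]=  ((1 | 0) | 0)    ⊢ ((a & ((1 | 0) | 0)) ^ (b | c))
(6) (b | c)  =[absorb_and ←]=  ((b | c) & ((b | c) | 1))    ⊢ E2

YES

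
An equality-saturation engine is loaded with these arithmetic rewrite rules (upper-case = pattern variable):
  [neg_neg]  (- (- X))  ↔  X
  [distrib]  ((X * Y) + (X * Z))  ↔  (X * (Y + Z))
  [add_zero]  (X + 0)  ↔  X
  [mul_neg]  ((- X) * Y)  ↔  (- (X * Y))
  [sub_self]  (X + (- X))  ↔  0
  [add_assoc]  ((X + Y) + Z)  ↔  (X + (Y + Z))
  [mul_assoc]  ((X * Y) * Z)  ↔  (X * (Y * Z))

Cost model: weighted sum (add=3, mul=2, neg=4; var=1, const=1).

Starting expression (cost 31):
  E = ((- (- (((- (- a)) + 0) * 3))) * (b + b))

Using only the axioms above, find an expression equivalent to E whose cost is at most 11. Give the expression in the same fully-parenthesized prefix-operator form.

((a * 3) * (b + b))   [cost 11]

1. [add_zero →] ((- (- a)) + 0)  →  (- (- a));  E = ((- (- ((- (- a)) * 3))) * (b + b))
2. [neg_neg →] (- (- ((- (- a)) * 3)))  →  ((- (- a)) * 3);  E = (((- (- a)) * 3) * (b + b))
3. [neg_neg →] (- (- a))  →  a;  cost 11 ≤ 11, done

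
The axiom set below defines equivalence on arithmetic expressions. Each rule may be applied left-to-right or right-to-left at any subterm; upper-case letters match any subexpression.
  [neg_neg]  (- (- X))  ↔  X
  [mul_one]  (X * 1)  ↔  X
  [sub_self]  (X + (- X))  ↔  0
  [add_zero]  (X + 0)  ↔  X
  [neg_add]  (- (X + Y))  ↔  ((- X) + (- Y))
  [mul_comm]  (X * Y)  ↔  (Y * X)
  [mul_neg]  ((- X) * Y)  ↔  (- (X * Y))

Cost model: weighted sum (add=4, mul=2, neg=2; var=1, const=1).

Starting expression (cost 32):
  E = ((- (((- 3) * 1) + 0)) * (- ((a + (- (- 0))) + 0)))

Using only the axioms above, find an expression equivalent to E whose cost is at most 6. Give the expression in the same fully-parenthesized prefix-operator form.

(3 * (- a))   [cost 6]

(1) (- (- 0))  =[neg_neg →]=  0    ⊢ ((- (((- 3) * 1) + 0)) * (- ((a + 0) + 0)))
(2) (((- 3) * 1) + 0)  =[add_zero →]=  ((- 3) * 1)    ⊢ ((- ((- 3) * 1)) * (- ((a + 0) + 0)))
(3) ((a + 0) + 0)  =[add_zero →]=  (a + 0)    ⊢ ((- ((- 3) * 1)) * (- (a + 0)))
(4) ((- 3) * 1)  =[mul_one →]=  (- 3)    ⊢ ((- (- 3)) * (- (a + 0)))
(5) (a + 0)  =[add_zero →]=  a    ⊢ ((- (- 3)) * (- a))
(6) (- (- 3))  =[neg_neg →]=  3    ⊢ cost 6, within 6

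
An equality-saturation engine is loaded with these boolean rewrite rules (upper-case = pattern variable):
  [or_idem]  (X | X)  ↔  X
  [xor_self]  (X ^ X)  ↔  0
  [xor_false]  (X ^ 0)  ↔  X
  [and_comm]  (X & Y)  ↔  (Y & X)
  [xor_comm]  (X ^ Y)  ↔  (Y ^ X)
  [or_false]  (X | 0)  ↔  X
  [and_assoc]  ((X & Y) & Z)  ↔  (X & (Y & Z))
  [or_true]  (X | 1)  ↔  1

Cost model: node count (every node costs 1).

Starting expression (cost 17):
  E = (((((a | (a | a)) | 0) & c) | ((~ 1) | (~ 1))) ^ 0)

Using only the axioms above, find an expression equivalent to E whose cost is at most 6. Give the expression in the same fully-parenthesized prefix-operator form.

(1) (((((a | (a | a)) | 0) & c) | ((~ 1) | (~ 1))) ^ 0)  =[xor_false →]=  ((((a | (a | a)) | 0) & c) | ((~ 1) | (~ 1)))
(2) (a | a)  =[or_idem →]=  a    ⊢ ((((a | a) | 0) & c) | ((~ 1) | (~ 1)))
(3) (a | a)  =[or_idem →]=  a    ⊢ (((a | 0) & c) | ((~ 1) | (~ 1)))
(4) ((~ 1) | (~ 1))  =[or_idem →]=  (~ 1)    ⊢ (((a | 0) & c) | (~ 1))
(5) (a | 0)  =[or_false →]=  a    ⊢ cost 6, within 6

((a & c) | (~ 1))   [cost 6]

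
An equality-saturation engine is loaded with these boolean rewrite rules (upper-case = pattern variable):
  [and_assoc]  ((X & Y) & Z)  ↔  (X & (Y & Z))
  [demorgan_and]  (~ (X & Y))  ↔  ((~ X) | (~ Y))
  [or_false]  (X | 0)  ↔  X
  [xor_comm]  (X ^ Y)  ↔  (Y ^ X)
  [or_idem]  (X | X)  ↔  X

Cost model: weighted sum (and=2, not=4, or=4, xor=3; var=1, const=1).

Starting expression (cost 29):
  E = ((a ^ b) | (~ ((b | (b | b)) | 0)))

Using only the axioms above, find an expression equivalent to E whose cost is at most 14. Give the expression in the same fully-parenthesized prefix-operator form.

1. [or_idem →] (b | b)  →  b;  E = ((a ^ b) | (~ ((b | b) | 0)))
2. [or_idem →] (b | b)  →  b;  E = ((a ^ b) | (~ (b | 0)))
3. [or_false →] (b | 0)  →  b;  cost 14 ≤ 14, done

((a ^ b) | (~ b))   [cost 14]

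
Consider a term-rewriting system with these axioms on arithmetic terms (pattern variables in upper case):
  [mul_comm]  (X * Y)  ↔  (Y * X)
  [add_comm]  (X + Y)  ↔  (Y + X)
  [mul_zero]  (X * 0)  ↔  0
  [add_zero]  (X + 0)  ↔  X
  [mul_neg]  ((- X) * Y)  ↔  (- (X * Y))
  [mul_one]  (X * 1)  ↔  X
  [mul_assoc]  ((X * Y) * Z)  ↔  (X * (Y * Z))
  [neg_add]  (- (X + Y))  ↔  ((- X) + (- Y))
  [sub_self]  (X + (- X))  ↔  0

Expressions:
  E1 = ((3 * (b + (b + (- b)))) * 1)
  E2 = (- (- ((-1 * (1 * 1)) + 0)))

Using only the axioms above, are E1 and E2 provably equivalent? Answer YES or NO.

NO

All listed rules preserve value, hence provable equivalence implies equal values everywhere; look for a separating assignment.
b=0 gives E1 ↦ 0, E2 ↦ -1; values differ ⇒ not provably equivalent.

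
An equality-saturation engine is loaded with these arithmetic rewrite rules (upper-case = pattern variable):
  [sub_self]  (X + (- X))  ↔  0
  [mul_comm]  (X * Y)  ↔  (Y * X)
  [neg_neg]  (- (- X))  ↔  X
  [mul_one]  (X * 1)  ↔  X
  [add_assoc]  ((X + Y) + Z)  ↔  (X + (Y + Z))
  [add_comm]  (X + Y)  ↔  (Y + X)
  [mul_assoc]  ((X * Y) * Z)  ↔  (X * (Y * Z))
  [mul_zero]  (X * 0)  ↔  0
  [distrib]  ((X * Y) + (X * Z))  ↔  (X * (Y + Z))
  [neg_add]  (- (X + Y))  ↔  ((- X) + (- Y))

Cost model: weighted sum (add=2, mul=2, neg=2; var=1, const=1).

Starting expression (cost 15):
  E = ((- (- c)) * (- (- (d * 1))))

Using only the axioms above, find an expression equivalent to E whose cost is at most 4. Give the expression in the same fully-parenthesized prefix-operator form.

1. [neg_neg →] (- (- c))  →  c;  E = (c * (- (- (d * 1))))
2. [mul_one →] (d * 1)  →  d;  E = (c * (- (- d)))
3. [neg_neg →] (- (- d))  →  d;  cost 4 ≤ 4, done

(c * d)   [cost 4]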